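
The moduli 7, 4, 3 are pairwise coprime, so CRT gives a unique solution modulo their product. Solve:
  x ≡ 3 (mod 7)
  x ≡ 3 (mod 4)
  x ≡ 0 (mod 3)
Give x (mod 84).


Moduli 7, 4, 3 are pairwise coprime; by CRT there is a unique solution modulo M = 7 · 4 · 3 = 84.
Solve pairwise, accumulating the modulus:
  Start with x ≡ 3 (mod 7).
  Combine with x ≡ 3 (mod 4): since gcd(7, 4) = 1, we get a unique residue mod 28.
    Write x = 3 + 7·t and substitute into x ≡ 3 (mod 4): 7·t ≡ 3 − 3 = 0 (mod 4).
    Reduce coefficients mod 4: 3·t ≡ 0 (mod 4).
    The inverse of 3 mod 4 is 3 (since 3·3 = 9 = 2·4 + 1), so t ≡ 3·0 = 0 ≡ 0 (mod 4).
    Then x = 3 + 7·0 = 3, valid modulo lcm(7, 4) = 28: x ≡ 3 (mod 28).
  Combine with x ≡ 0 (mod 3): since gcd(28, 3) = 1, we get a unique residue mod 84.
    Write x = 3 + 28·t and substitute into x ≡ 0 (mod 3): 28·t ≡ 0 − 3 = -3 (mod 3).
    Reduce coefficients mod 3: 1·t ≡ 0 (mod 3).
    So t ≡ 0 (mod 3).
    Then x = 3 + 28·0 = 3, valid modulo lcm(28, 3) = 84: x ≡ 3 (mod 84).
Verify: 3 mod 7 = 3 ✓, 3 mod 4 = 3 ✓, 3 mod 3 = 0 ✓.

x ≡ 3 (mod 84).


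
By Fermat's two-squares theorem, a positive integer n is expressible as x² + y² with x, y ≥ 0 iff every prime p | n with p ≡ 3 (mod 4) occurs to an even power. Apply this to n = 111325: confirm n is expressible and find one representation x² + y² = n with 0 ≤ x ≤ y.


Step 1: Factor n = 111325 = 5^2 · 61 · 73.
Step 2: Check the mod-4 condition on each prime factor: 5 ≡ 1 (mod 4), exponent 2; 61 ≡ 1 (mod 4), exponent 1; 73 ≡ 1 (mod 4), exponent 1.
All primes ≡ 3 (mod 4) appear to even exponent (or don't appear), so by the two-squares theorem n IS expressible as a sum of two squares.
Step 3: Build a representation. Group n = k² · m with k = 5 and m = 61 · 73 = 4453 (a product of primes ≡ 1 (mod 4)); a representation of m scales to one of n via (k·x)² + (k·y)² = k²(x² + y²). Each prime p ≡ 1 (mod 4) is itself a sum of two squares; find a² by testing p − a² for a perfect square:
  61: 61 − 1² = 60, 61 − 2² = 57, 61 − 3² = 52, 61 − 4² = 45, 61 − 5² = 36 = 6² ⇒ 61 = 5² + 6².
  73: 73 − 1² = 72, 73 − 2² = 69, 73 − 3² = 64 = 8² ⇒ 73 = 3² + 8².
  Combine using the Brahmagupta–Fibonacci identity (a² + b²)(c² + d²) = (ac − bd)² + (ad + bc)² = (ac + bd)² + (ad − bc)²:
  61 · 73 = 4453: from (5² + 6²)(3² + 8²), take (5·3 − 6·8, 5·8 + 6·3) = (15 − 48, 40 + 18) = (-33, 58); dropping signs (only squares matter) gives (33, 58); check 33² + 58² = 1089 + 3364 = 4453 ✓.
  Scale by k = 5: (5·33, 5·58) = (165, 290).
Step 4: Order so x ≤ y and verify: 165² + 290² = 27225 + 84100 = 111325 = n. ✓

n = 111325 = 165² + 290² (one valid representation with x ≤ y).


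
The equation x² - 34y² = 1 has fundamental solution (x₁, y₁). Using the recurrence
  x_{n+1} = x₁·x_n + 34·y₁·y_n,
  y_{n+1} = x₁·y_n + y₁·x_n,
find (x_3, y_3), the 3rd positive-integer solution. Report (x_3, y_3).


Step 1: Find the fundamental solution (x₁, y₁) of x² - 34y² = 1.
  Expand √34 as a continued fraction. a₀ = ⌊√34⌋ = 5; iterate m_{k+1} = d_k·a_k − m_k, d_{k+1} = (34 − m_{k+1}²)/d_k, a_{k+1} = ⌊(a₀ + m_{k+1})/d_{k+1}⌋ (starting m₀ = 0, d₀ = 1), with convergents p_k = a_k·p_{k-1} + p_{k-2}, q_k = a_k·q_{k-1} + q_{k-2} (p₋₁ = 1, q₋₁ = 0):
  k = 0: a₀ = 5; p₀/q₀ = 5/1; p₀² − 34·q₀² = 25 − 34 = -9.
  k = 1: m = 5, d = 9, a = ⌊(5 + 5)/9⌋ = 1; p/q = (1·5 + 1)/(1·1 + 0) = 6/1; p² − 34·q² = 36 − 34 = 2.
  k = 2: m = 4, d = 2, a = ⌊(5 + 4)/2⌋ = 4; p/q = (4·6 + 5)/(4·1 + 1) = 29/5; p² − 34·q² = 841 − 850 = -9.
  k = 3: m = 4, d = 9, a = ⌊(5 + 4)/9⌋ = 1; p/q = (1·29 + 6)/(1·5 + 1) = 35/6; p² − 34·q² = 1225 − 1224 = 1.
  The first convergent with p² − 34·q² = 1 gives the fundamental solution (x₁, y₁) = (35, 6).
Step 2: Apply the recurrence (x_{n+1}, y_{n+1}) = (x₁x_n + 34y₁y_n, x₁y_n + y₁x_n) repeatedly.
  From (x_1, y_1) = (35, 6): x_2 = 35·35 + 34·6·6 = 2449; y_2 = 35·6 + 6·35 = 420.
  From (x_2, y_2) = (2449, 420): x_3 = 35·2449 + 34·6·420 = 171395; y_3 = 35·420 + 6·2449 = 29394.
Step 3: Verify x_3² - 34·y_3² = 29376246025 - 29376246024 = 1 (should be 1). ✓

(x_1, y_1) = (35, 6); (x_3, y_3) = (171395, 29394).


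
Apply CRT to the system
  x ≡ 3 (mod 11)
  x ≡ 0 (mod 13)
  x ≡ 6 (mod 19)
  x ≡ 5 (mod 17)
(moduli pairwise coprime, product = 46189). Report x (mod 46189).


Product of moduli M = 11 · 13 · 19 · 17 = 46189.
Merge one congruence at a time:
  Start: x ≡ 3 (mod 11).
  Combine with x ≡ 0 (mod 13); new modulus lcm = 143.
    Write x = 3 + 11·t and substitute into x ≡ 0 (mod 13): 11·t ≡ 0 − 3 = -3 (mod 13).
    Reduce coefficients mod 13: 11·t ≡ 10 (mod 13).
    The inverse of 11 mod 13 is 6 (since 11·6 = 66 = 5·13 + 1), so t ≡ 6·10 = 60 ≡ 8 (mod 13).
    Then x = 3 + 11·8 = 91, valid modulo lcm(11, 13) = 143: x ≡ 91 (mod 143).
  Combine with x ≡ 6 (mod 19); new modulus lcm = 2717.
    Write x = 91 + 143·t and substitute into x ≡ 6 (mod 19): 143·t ≡ 6 − 91 = -85 (mod 19).
    Reduce coefficients mod 19: 10·t ≡ 10 (mod 19).
    The inverse of 10 mod 19 is 2 (since 10·2 = 20 = 1·19 + 1), so t ≡ 2·10 = 20 ≡ 1 (mod 19).
    Then x = 91 + 143·1 = 234, valid modulo lcm(143, 19) = 2717: x ≡ 234 (mod 2717).
  Combine with x ≡ 5 (mod 17); new modulus lcm = 46189.
    Write x = 234 + 2717·t and substitute into x ≡ 5 (mod 17): 2717·t ≡ 5 − 234 = -229 (mod 17).
    Reduce coefficients mod 17: 14·t ≡ 9 (mod 17).
    The inverse of 14 mod 17 is 11 (since 14·11 = 154 = 9·17 + 1), so t ≡ 11·9 = 99 ≡ 14 (mod 17).
    Then x = 234 + 2717·14 = 38272, valid modulo lcm(2717, 17) = 46189: x ≡ 38272 (mod 46189).
Verify against each original: 38272 mod 11 = 3, 38272 mod 13 = 0, 38272 mod 19 = 6, 38272 mod 17 = 5.

x ≡ 38272 (mod 46189).


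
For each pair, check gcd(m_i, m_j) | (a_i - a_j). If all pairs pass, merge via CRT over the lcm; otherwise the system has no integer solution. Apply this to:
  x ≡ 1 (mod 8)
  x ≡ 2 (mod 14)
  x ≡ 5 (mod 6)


Moduli 8, 14, 6 are not pairwise coprime, so CRT works modulo lcm(m_i) when all pairwise compatibility conditions hold.
Pairwise compatibility: gcd(m_i, m_j) must divide a_i - a_j for every pair.
Merge one congruence at a time:
  Start: x ≡ 1 (mod 8).
  Combine with x ≡ 2 (mod 14): gcd(8, 14) = 2, and 2 - 1 = 1 is NOT divisible by 2.
    ⇒ system is inconsistent (no integer solution).

No solution (the system is inconsistent).


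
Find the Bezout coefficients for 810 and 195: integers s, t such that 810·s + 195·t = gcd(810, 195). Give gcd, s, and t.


Euclidean algorithm on (810, 195) — divide until remainder is 0:
  810 = 4 · 195 + 30
  195 = 6 · 30 + 15
  30 = 2 · 15 + 0
gcd(810, 195) = 15.
Track Bezout coefficients alongside the remainders: start with r₀ = 810 = a·1 + b·0 (s = 1, t = 0) and r₁ = 195 = a·0 + b·1 (s = 0, t = 1); each new remainder r_{k+1} = r_{k-1} − q_k·r_k inherits s_{k+1} = s_{k-1} − q_k·s_k, t_{k+1} = t_{k-1} − q_k·t_k, so r_k = a·s_k + b·t_k at every step:
  q = 4: r = 30, s = 1 − 4·0 = 1, t = 0 − 4·1 = -4  (check: 810·1 + 195·(-4) = 30)
  q = 6: r = 15, s = 0 − 6·1 = -6, t = 1 − 6·(-4) = 25  (check: 810·(-6) + 195·25 = 15)
The row with r = 15 (the gcd) gives the Bezout coefficients s = -6, t = 25.
Result: 810 · (-6) + 195 · (25) = 15.

gcd(810, 195) = 15; s = -6, t = 25 (check: 810·(-6) + 195·25 = 15).


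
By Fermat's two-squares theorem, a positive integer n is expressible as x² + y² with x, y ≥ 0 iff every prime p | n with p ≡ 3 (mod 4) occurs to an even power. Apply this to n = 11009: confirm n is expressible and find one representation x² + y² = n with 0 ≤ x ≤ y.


Step 1: Factor n = 11009 = 101 · 109.
Step 2: Check the mod-4 condition on each prime factor: 101 ≡ 1 (mod 4), exponent 1; 109 ≡ 1 (mod 4), exponent 1.
All primes ≡ 3 (mod 4) appear to even exponent (or don't appear), so by the two-squares theorem n IS expressible as a sum of two squares.
Step 3: Build a representation. Here n = 101 · 109 is a product of primes ≡ 1 (mod 4). Each prime p ≡ 1 (mod 4) is itself a sum of two squares; find a² by testing p − a² for a perfect square:
  101: 101 − 1² = 100 = 10² ⇒ 101 = 1² + 10².
  109: 109 − 1² = 108, 109 − 2² = 105, 109 − 3² = 100 = 10² ⇒ 109 = 3² + 10².
  Combine using the Brahmagupta–Fibonacci identity (a² + b²)(c² + d²) = (ac − bd)² + (ad + bc)² = (ac + bd)² + (ad − bc)²:
  101 · 109 = 11009: from (1² + 10²)(3² + 10²), take (1·3 − 10·10, 1·10 + 10·3) = (3 − 100, 10 + 30) = (-97, 40); dropping signs (only squares matter) gives (97, 40); check 97² + 40² = 9409 + 1600 = 11009 ✓.
Step 4: Order so x ≤ y and verify: 40² + 97² = 1600 + 9409 = 11009 = n. ✓

n = 11009 = 40² + 97² (one valid representation with x ≤ y).


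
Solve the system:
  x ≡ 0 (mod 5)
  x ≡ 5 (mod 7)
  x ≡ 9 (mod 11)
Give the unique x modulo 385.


Moduli 5, 7, 11 are pairwise coprime; by CRT there is a unique solution modulo M = 5 · 7 · 11 = 385.
Solve pairwise, accumulating the modulus:
  Start with x ≡ 0 (mod 5).
  Combine with x ≡ 5 (mod 7): since gcd(5, 7) = 1, we get a unique residue mod 35.
    Write x = 0 + 5·t and substitute into x ≡ 5 (mod 7): 5·t ≡ 5 − 0 = 5 (mod 7).
    The inverse of 5 mod 7 is 3 (since 5·3 = 15 = 2·7 + 1), so t ≡ 3·5 = 15 ≡ 1 (mod 7).
    Then x = 0 + 5·1 = 5, valid modulo lcm(5, 7) = 35: x ≡ 5 (mod 35).
  Combine with x ≡ 9 (mod 11): since gcd(35, 11) = 1, we get a unique residue mod 385.
    Write x = 5 + 35·t and substitute into x ≡ 9 (mod 11): 35·t ≡ 9 − 5 = 4 (mod 11).
    Reduce coefficients mod 11: 2·t ≡ 4 (mod 11).
    The inverse of 2 mod 11 is 6 (since 2·6 = 12 = 1·11 + 1), so t ≡ 6·4 = 24 ≡ 2 (mod 11).
    Then x = 5 + 35·2 = 75, valid modulo lcm(35, 11) = 385: x ≡ 75 (mod 385).
Verify: 75 mod 5 = 0 ✓, 75 mod 7 = 5 ✓, 75 mod 11 = 9 ✓.

x ≡ 75 (mod 385).


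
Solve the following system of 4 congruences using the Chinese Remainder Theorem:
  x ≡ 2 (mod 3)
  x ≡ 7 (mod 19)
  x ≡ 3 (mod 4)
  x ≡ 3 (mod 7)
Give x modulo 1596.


Product of moduli M = 3 · 19 · 4 · 7 = 1596.
Merge one congruence at a time:
  Start: x ≡ 2 (mod 3).
  Combine with x ≡ 7 (mod 19); new modulus lcm = 57.
    Write x = 2 + 3·t and substitute into x ≡ 7 (mod 19): 3·t ≡ 7 − 2 = 5 (mod 19).
    The inverse of 3 mod 19 is 13 (since 3·13 = 39 = 2·19 + 1), so t ≡ 13·5 = 65 ≡ 8 (mod 19).
    Then x = 2 + 3·8 = 26, valid modulo lcm(3, 19) = 57: x ≡ 26 (mod 57).
  Combine with x ≡ 3 (mod 4); new modulus lcm = 228.
    Write x = 26 + 57·t and substitute into x ≡ 3 (mod 4): 57·t ≡ 3 − 26 = -23 (mod 4).
    Reduce coefficients mod 4: 1·t ≡ 1 (mod 4).
    So t ≡ 1 (mod 4).
    Then x = 26 + 57·1 = 83, valid modulo lcm(57, 4) = 228: x ≡ 83 (mod 228).
  Combine with x ≡ 3 (mod 7); new modulus lcm = 1596.
    Write x = 83 + 228·t and substitute into x ≡ 3 (mod 7): 228·t ≡ 3 − 83 = -80 (mod 7).
    Reduce coefficients mod 7: 4·t ≡ 4 (mod 7).
    The inverse of 4 mod 7 is 2 (since 4·2 = 8 = 1·7 + 1), so t ≡ 2·4 = 8 ≡ 1 (mod 7).
    Then x = 83 + 228·1 = 311, valid modulo lcm(228, 7) = 1596: x ≡ 311 (mod 1596).
Verify against each original: 311 mod 3 = 2, 311 mod 19 = 7, 311 mod 4 = 3, 311 mod 7 = 3.

x ≡ 311 (mod 1596).


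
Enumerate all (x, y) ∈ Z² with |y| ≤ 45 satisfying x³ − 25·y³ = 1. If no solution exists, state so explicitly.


The equation is x³ - 25y³ = 1. For fixed y, x³ = 25·y³ + 1, so a solution requires the RHS to be a perfect cube.
Strategy: iterate y from -45 to 45, compute RHS = 25·y³ + 1, and check whether it is a (positive or negative) perfect cube.
Check small values of y:
  y = 0: RHS = 1 = (1)³ ⇒ x = 1 works.
  y = 1: RHS = 26 is not a perfect cube.
  y = -1: RHS = -24 is not a perfect cube.
  y = 2: RHS = 201 is not a perfect cube.
  y = -2: RHS = -199 is not a perfect cube.
  y = 3: RHS = 676 is not a perfect cube.
  y = -3: RHS = -674 is not a perfect cube.
Continuing the search up to |y| = 45 finds no further solutions beyond those listed.
Collected solutions: (1, 0).

Solutions (with |y| ≤ 45): (1, 0).


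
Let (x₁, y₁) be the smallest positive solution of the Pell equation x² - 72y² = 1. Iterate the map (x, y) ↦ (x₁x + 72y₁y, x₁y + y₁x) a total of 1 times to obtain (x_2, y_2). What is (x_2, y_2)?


Step 1: Find the fundamental solution (x₁, y₁) of x² - 72y² = 1.
  Expand √72 as a continued fraction. a₀ = ⌊√72⌋ = 8; iterate m_{k+1} = d_k·a_k − m_k, d_{k+1} = (72 − m_{k+1}²)/d_k, a_{k+1} = ⌊(a₀ + m_{k+1})/d_{k+1}⌋ (starting m₀ = 0, d₀ = 1), with convergents p_k = a_k·p_{k-1} + p_{k-2}, q_k = a_k·q_{k-1} + q_{k-2} (p₋₁ = 1, q₋₁ = 0):
  k = 0: a₀ = 8; p₀/q₀ = 8/1; p₀² − 72·q₀² = 64 − 72 = -8.
  k = 1: m = 8, d = 8, a = ⌊(8 + 8)/8⌋ = 2; p/q = (2·8 + 1)/(2·1 + 0) = 17/2; p² − 72·q² = 289 − 288 = 1.
  The first convergent with p² − 72·q² = 1 gives the fundamental solution (x₁, y₁) = (17, 2).
Step 2: Apply the recurrence (x_{n+1}, y_{n+1}) = (x₁x_n + 72y₁y_n, x₁y_n + y₁x_n) repeatedly.
  From (x_1, y_1) = (17, 2): x_2 = 17·17 + 72·2·2 = 577; y_2 = 17·2 + 2·17 = 68.
Step 3: Verify x_2² - 72·y_2² = 332929 - 332928 = 1 (should be 1). ✓

(x_1, y_1) = (17, 2); (x_2, y_2) = (577, 68).


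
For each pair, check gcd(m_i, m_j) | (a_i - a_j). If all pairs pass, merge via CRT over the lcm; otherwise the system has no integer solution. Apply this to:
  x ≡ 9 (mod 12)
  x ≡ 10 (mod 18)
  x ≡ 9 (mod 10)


Moduli 12, 18, 10 are not pairwise coprime, so CRT works modulo lcm(m_i) when all pairwise compatibility conditions hold.
Pairwise compatibility: gcd(m_i, m_j) must divide a_i - a_j for every pair.
Merge one congruence at a time:
  Start: x ≡ 9 (mod 12).
  Combine with x ≡ 10 (mod 18): gcd(12, 18) = 6, and 10 - 9 = 1 is NOT divisible by 6.
    ⇒ system is inconsistent (no integer solution).

No solution (the system is inconsistent).


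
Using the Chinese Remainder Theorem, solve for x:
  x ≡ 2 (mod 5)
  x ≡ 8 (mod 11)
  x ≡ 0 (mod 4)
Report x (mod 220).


Moduli 5, 11, 4 are pairwise coprime; by CRT there is a unique solution modulo M = 5 · 11 · 4 = 220.
Solve pairwise, accumulating the modulus:
  Start with x ≡ 2 (mod 5).
  Combine with x ≡ 8 (mod 11): since gcd(5, 11) = 1, we get a unique residue mod 55.
    Write x = 2 + 5·t and substitute into x ≡ 8 (mod 11): 5·t ≡ 8 − 2 = 6 (mod 11).
    The inverse of 5 mod 11 is 9 (since 5·9 = 45 = 4·11 + 1), so t ≡ 9·6 = 54 ≡ 10 (mod 11).
    Then x = 2 + 5·10 = 52, valid modulo lcm(5, 11) = 55: x ≡ 52 (mod 55).
  Combine with x ≡ 0 (mod 4): since gcd(55, 4) = 1, we get a unique residue mod 220.
    Write x = 52 + 55·t and substitute into x ≡ 0 (mod 4): 55·t ≡ 0 − 52 = -52 (mod 4).
    Reduce coefficients mod 4: 3·t ≡ 0 (mod 4).
    The inverse of 3 mod 4 is 3 (since 3·3 = 9 = 2·4 + 1), so t ≡ 3·0 = 0 ≡ 0 (mod 4).
    Then x = 52 + 55·0 = 52, valid modulo lcm(55, 4) = 220: x ≡ 52 (mod 220).
Verify: 52 mod 5 = 2 ✓, 52 mod 11 = 8 ✓, 52 mod 4 = 0 ✓.

x ≡ 52 (mod 220).


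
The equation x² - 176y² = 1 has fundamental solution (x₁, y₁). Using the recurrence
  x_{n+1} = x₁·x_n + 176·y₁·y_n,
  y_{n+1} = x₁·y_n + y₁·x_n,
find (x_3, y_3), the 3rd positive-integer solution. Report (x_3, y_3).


Step 1: Find the fundamental solution (x₁, y₁) of x² - 176y² = 1.
  Expand √176 as a continued fraction. a₀ = ⌊√176⌋ = 13; iterate m_{k+1} = d_k·a_k − m_k, d_{k+1} = (176 − m_{k+1}²)/d_k, a_{k+1} = ⌊(a₀ + m_{k+1})/d_{k+1}⌋ (starting m₀ = 0, d₀ = 1), with convergents p_k = a_k·p_{k-1} + p_{k-2}, q_k = a_k·q_{k-1} + q_{k-2} (p₋₁ = 1, q₋₁ = 0):
  k = 0: a₀ = 13; p₀/q₀ = 13/1; p₀² − 176·q₀² = 169 − 176 = -7.
  k = 1: m = 13, d = 7, a = ⌊(13 + 13)/7⌋ = 3; p/q = (3·13 + 1)/(3·1 + 0) = 40/3; p² − 176·q² = 1600 − 1584 = 16.
  k = 2: m = 8, d = 16, a = ⌊(13 + 8)/16⌋ = 1; p/q = (1·40 + 13)/(1·3 + 1) = 53/4; p² − 176·q² = 2809 − 2816 = -7.
  k = 3: m = 8, d = 7, a = ⌊(13 + 8)/7⌋ = 3; p/q = (3·53 + 40)/(3·4 + 3) = 199/15; p² − 176·q² = 39601 − 39600 = 1.
  The first convergent with p² − 176·q² = 1 gives the fundamental solution (x₁, y₁) = (199, 15).
Step 2: Apply the recurrence (x_{n+1}, y_{n+1}) = (x₁x_n + 176y₁y_n, x₁y_n + y₁x_n) repeatedly.
  From (x_1, y_1) = (199, 15): x_2 = 199·199 + 176·15·15 = 79201; y_2 = 199·15 + 15·199 = 5970.
  From (x_2, y_2) = (79201, 5970): x_3 = 199·79201 + 176·15·5970 = 31521799; y_3 = 199·5970 + 15·79201 = 2376045.
Step 3: Verify x_3² - 176·y_3² = 993623812196401 - 993623812196400 = 1 (should be 1). ✓

(x_1, y_1) = (199, 15); (x_3, y_3) = (31521799, 2376045).


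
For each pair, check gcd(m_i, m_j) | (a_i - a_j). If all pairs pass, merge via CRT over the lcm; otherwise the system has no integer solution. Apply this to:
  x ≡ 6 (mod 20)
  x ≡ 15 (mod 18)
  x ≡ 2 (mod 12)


Moduli 20, 18, 12 are not pairwise coprime, so CRT works modulo lcm(m_i) when all pairwise compatibility conditions hold.
Pairwise compatibility: gcd(m_i, m_j) must divide a_i - a_j for every pair.
Merge one congruence at a time:
  Start: x ≡ 6 (mod 20).
  Combine with x ≡ 15 (mod 18): gcd(20, 18) = 2, and 15 - 6 = 9 is NOT divisible by 2.
    ⇒ system is inconsistent (no integer solution).

No solution (the system is inconsistent).


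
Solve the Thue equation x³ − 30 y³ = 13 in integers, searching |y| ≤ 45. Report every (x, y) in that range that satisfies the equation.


The equation is x³ - 30y³ = 13. For fixed y, x³ = 30·y³ + 13, so a solution requires the RHS to be a perfect cube.
Strategy: iterate y from -45 to 45, compute RHS = 30·y³ + 13, and check whether it is a (positive or negative) perfect cube.
Check small values of y:
  y = 0: RHS = 13 is not a perfect cube.
  y = 1: RHS = 43 is not a perfect cube.
  y = -1: RHS = -17 is not a perfect cube.
  y = 2: RHS = 253 is not a perfect cube.
  y = -2: RHS = -227 is not a perfect cube.
  y = 3: RHS = 823 is not a perfect cube.
  y = -3: RHS = -797 is not a perfect cube.
Continuing the search up to |y| = 45 finds no solutions either.
No (x, y) in the scanned range satisfies the equation.

No integer solutions with |y| ≤ 45.


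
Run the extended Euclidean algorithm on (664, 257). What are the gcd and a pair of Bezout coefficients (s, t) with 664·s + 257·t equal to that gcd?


Euclidean algorithm on (664, 257) — divide until remainder is 0:
  664 = 2 · 257 + 150
  257 = 1 · 150 + 107
  150 = 1 · 107 + 43
  107 = 2 · 43 + 21
  43 = 2 · 21 + 1
  21 = 21 · 1 + 0
gcd(664, 257) = 1.
Track Bezout coefficients alongside the remainders: start with r₀ = 664 = a·1 + b·0 (s = 1, t = 0) and r₁ = 257 = a·0 + b·1 (s = 0, t = 1); each new remainder r_{k+1} = r_{k-1} − q_k·r_k inherits s_{k+1} = s_{k-1} − q_k·s_k, t_{k+1} = t_{k-1} − q_k·t_k, so r_k = a·s_k + b·t_k at every step:
  q = 2: r = 150, s = 1 − 2·0 = 1, t = 0 − 2·1 = -2  (check: 664·1 + 257·(-2) = 150)
  q = 1: r = 107, s = 0 − 1·1 = -1, t = 1 − 1·(-2) = 3  (check: 664·(-1) + 257·3 = 107)
  q = 1: r = 43, s = 1 − 1·(-1) = 2, t = -2 − 1·3 = -5  (check: 664·2 + 257·(-5) = 43)
  q = 2: r = 21, s = -1 − 2·2 = -5, t = 3 − 2·(-5) = 13  (check: 664·(-5) + 257·13 = 21)
  q = 2: r = 1, s = 2 − 2·(-5) = 12, t = -5 − 2·13 = -31  (check: 664·12 + 257·(-31) = 1)
The row with r = 1 (the gcd) gives the Bezout coefficients s = 12, t = -31.
Result: 664 · (12) + 257 · (-31) = 1.

gcd(664, 257) = 1; s = 12, t = -31 (check: 664·12 + 257·(-31) = 1).


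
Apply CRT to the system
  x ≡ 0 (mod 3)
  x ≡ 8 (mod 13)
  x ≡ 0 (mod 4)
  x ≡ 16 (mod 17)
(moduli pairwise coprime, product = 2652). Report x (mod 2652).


Product of moduli M = 3 · 13 · 4 · 17 = 2652.
Merge one congruence at a time:
  Start: x ≡ 0 (mod 3).
  Combine with x ≡ 8 (mod 13); new modulus lcm = 39.
    Write x = 0 + 3·t and substitute into x ≡ 8 (mod 13): 3·t ≡ 8 − 0 = 8 (mod 13).
    The inverse of 3 mod 13 is 9 (since 3·9 = 27 = 2·13 + 1), so t ≡ 9·8 = 72 ≡ 7 (mod 13).
    Then x = 0 + 3·7 = 21, valid modulo lcm(3, 13) = 39: x ≡ 21 (mod 39).
  Combine with x ≡ 0 (mod 4); new modulus lcm = 156.
    Write x = 21 + 39·t and substitute into x ≡ 0 (mod 4): 39·t ≡ 0 − 21 = -21 (mod 4).
    Reduce coefficients mod 4: 3·t ≡ 3 (mod 4).
    The inverse of 3 mod 4 is 3 (since 3·3 = 9 = 2·4 + 1), so t ≡ 3·3 = 9 ≡ 1 (mod 4).
    Then x = 21 + 39·1 = 60, valid modulo lcm(39, 4) = 156: x ≡ 60 (mod 156).
  Combine with x ≡ 16 (mod 17); new modulus lcm = 2652.
    Write x = 60 + 156·t and substitute into x ≡ 16 (mod 17): 156·t ≡ 16 − 60 = -44 (mod 17).
    Reduce coefficients mod 17: 3·t ≡ 7 (mod 17).
    The inverse of 3 mod 17 is 6 (since 3·6 = 18 = 1·17 + 1), so t ≡ 6·7 = 42 ≡ 8 (mod 17).
    Then x = 60 + 156·8 = 1308, valid modulo lcm(156, 17) = 2652: x ≡ 1308 (mod 2652).
Verify against each original: 1308 mod 3 = 0, 1308 mod 13 = 8, 1308 mod 4 = 0, 1308 mod 17 = 16.

x ≡ 1308 (mod 2652).


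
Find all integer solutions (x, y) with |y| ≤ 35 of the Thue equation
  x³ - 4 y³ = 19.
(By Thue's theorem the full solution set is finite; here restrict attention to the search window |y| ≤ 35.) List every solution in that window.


The equation is x³ - 4y³ = 19. For fixed y, x³ = 4·y³ + 19, so a solution requires the RHS to be a perfect cube.
Strategy: iterate y from -35 to 35, compute RHS = 4·y³ + 19, and check whether it is a (positive or negative) perfect cube.
Check small values of y:
  y = 0: RHS = 19 is not a perfect cube.
  y = 1: RHS = 23 is not a perfect cube.
  y = -1: RHS = 15 is not a perfect cube.
  y = 2: RHS = 51 is not a perfect cube.
  y = -2: RHS = -13 is not a perfect cube.
  y = 3: RHS = 127 is not a perfect cube.
  y = -3: RHS = -89 is not a perfect cube.
Continuing the search up to |y| = 35 finds no solutions either.
No (x, y) in the scanned range satisfies the equation.

No integer solutions with |y| ≤ 35.


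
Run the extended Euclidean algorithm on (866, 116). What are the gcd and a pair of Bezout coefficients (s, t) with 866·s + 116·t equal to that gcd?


Euclidean algorithm on (866, 116) — divide until remainder is 0:
  866 = 7 · 116 + 54
  116 = 2 · 54 + 8
  54 = 6 · 8 + 6
  8 = 1 · 6 + 2
  6 = 3 · 2 + 0
gcd(866, 116) = 2.
Track Bezout coefficients alongside the remainders: start with r₀ = 866 = a·1 + b·0 (s = 1, t = 0) and r₁ = 116 = a·0 + b·1 (s = 0, t = 1); each new remainder r_{k+1} = r_{k-1} − q_k·r_k inherits s_{k+1} = s_{k-1} − q_k·s_k, t_{k+1} = t_{k-1} − q_k·t_k, so r_k = a·s_k + b·t_k at every step:
  q = 7: r = 54, s = 1 − 7·0 = 1, t = 0 − 7·1 = -7  (check: 866·1 + 116·(-7) = 54)
  q = 2: r = 8, s = 0 − 2·1 = -2, t = 1 − 2·(-7) = 15  (check: 866·(-2) + 116·15 = 8)
  q = 6: r = 6, s = 1 − 6·(-2) = 13, t = -7 − 6·15 = -97  (check: 866·13 + 116·(-97) = 6)
  q = 1: r = 2, s = -2 − 1·13 = -15, t = 15 − 1·(-97) = 112  (check: 866·(-15) + 116·112 = 2)
The row with r = 2 (the gcd) gives the Bezout coefficients s = -15, t = 112.
Result: 866 · (-15) + 116 · (112) = 2.

gcd(866, 116) = 2; s = -15, t = 112 (check: 866·(-15) + 116·112 = 2).


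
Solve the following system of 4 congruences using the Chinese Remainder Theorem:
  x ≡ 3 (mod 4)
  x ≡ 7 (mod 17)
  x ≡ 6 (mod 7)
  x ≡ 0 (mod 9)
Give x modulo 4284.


Product of moduli M = 4 · 17 · 7 · 9 = 4284.
Merge one congruence at a time:
  Start: x ≡ 3 (mod 4).
  Combine with x ≡ 7 (mod 17); new modulus lcm = 68.
    Write x = 3 + 4·t and substitute into x ≡ 7 (mod 17): 4·t ≡ 7 − 3 = 4 (mod 17).
    The inverse of 4 mod 17 is 13 (since 4·13 = 52 = 3·17 + 1), so t ≡ 13·4 = 52 ≡ 1 (mod 17).
    Then x = 3 + 4·1 = 7, valid modulo lcm(4, 17) = 68: x ≡ 7 (mod 68).
  Combine with x ≡ 6 (mod 7); new modulus lcm = 476.
    Write x = 7 + 68·t and substitute into x ≡ 6 (mod 7): 68·t ≡ 6 − 7 = -1 (mod 7).
    Reduce coefficients mod 7: 5·t ≡ 6 (mod 7).
    The inverse of 5 mod 7 is 3 (since 5·3 = 15 = 2·7 + 1), so t ≡ 3·6 = 18 ≡ 4 (mod 7).
    Then x = 7 + 68·4 = 279, valid modulo lcm(68, 7) = 476: x ≡ 279 (mod 476).
  Combine with x ≡ 0 (mod 9); new modulus lcm = 4284.
    Write x = 279 + 476·t and substitute into x ≡ 0 (mod 9): 476·t ≡ 0 − 279 = -279 (mod 9).
    Reduce coefficients mod 9: 8·t ≡ 0 (mod 9).
    The inverse of 8 mod 9 is 8 (since 8·8 = 64 = 7·9 + 1), so t ≡ 8·0 = 0 ≡ 0 (mod 9).
    Then x = 279 + 476·0 = 279, valid modulo lcm(476, 9) = 4284: x ≡ 279 (mod 4284).
Verify against each original: 279 mod 4 = 3, 279 mod 17 = 7, 279 mod 7 = 6, 279 mod 9 = 0.

x ≡ 279 (mod 4284).


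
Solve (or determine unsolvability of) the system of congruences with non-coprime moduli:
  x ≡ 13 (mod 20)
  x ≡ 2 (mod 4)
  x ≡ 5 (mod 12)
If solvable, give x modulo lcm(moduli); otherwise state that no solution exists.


Moduli 20, 4, 12 are not pairwise coprime, so CRT works modulo lcm(m_i) when all pairwise compatibility conditions hold.
Pairwise compatibility: gcd(m_i, m_j) must divide a_i - a_j for every pair.
Merge one congruence at a time:
  Start: x ≡ 13 (mod 20).
  Combine with x ≡ 2 (mod 4): gcd(20, 4) = 4, and 2 - 13 = -11 is NOT divisible by 4.
    ⇒ system is inconsistent (no integer solution).

No solution (the system is inconsistent).


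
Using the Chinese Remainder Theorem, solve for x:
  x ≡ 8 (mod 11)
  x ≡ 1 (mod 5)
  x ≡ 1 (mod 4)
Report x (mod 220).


Moduli 11, 5, 4 are pairwise coprime; by CRT there is a unique solution modulo M = 11 · 5 · 4 = 220.
Solve pairwise, accumulating the modulus:
  Start with x ≡ 8 (mod 11).
  Combine with x ≡ 1 (mod 5): since gcd(11, 5) = 1, we get a unique residue mod 55.
    Write x = 8 + 11·t and substitute into x ≡ 1 (mod 5): 11·t ≡ 1 − 8 = -7 (mod 5).
    Reduce coefficients mod 5: 1·t ≡ 3 (mod 5).
    So t ≡ 3 (mod 5).
    Then x = 8 + 11·3 = 41, valid modulo lcm(11, 5) = 55: x ≡ 41 (mod 55).
  Combine with x ≡ 1 (mod 4): since gcd(55, 4) = 1, we get a unique residue mod 220.
    Write x = 41 + 55·t and substitute into x ≡ 1 (mod 4): 55·t ≡ 1 − 41 = -40 (mod 4).
    Reduce coefficients mod 4: 3·t ≡ 0 (mod 4).
    The inverse of 3 mod 4 is 3 (since 3·3 = 9 = 2·4 + 1), so t ≡ 3·0 = 0 ≡ 0 (mod 4).
    Then x = 41 + 55·0 = 41, valid modulo lcm(55, 4) = 220: x ≡ 41 (mod 220).
Verify: 41 mod 11 = 8 ✓, 41 mod 5 = 1 ✓, 41 mod 4 = 1 ✓.

x ≡ 41 (mod 220).


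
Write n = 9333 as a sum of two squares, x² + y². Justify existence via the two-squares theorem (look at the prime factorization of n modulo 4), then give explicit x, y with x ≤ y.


Step 1: Factor n = 9333 = 3^2 · 17 · 61.
Step 2: Check the mod-4 condition on each prime factor: 3 ≡ 3 (mod 4), exponent 2 (must be even); 17 ≡ 1 (mod 4), exponent 1; 61 ≡ 1 (mod 4), exponent 1.
All primes ≡ 3 (mod 4) appear to even exponent (or don't appear), so by the two-squares theorem n IS expressible as a sum of two squares.
Step 3: Build a representation. Group n = k² · m with k = 3 and m = 17 · 61 = 1037 (a product of primes ≡ 1 (mod 4)); a representation of m scales to one of n via (k·x)² + (k·y)² = k²(x² + y²). Each prime p ≡ 1 (mod 4) is itself a sum of two squares; find a² by testing p − a² for a perfect square:
  17: 17 − 1² = 16 = 4² ⇒ 17 = 1² + 4².
  61: 61 − 1² = 60, 61 − 2² = 57, 61 − 3² = 52, 61 − 4² = 45, 61 − 5² = 36 = 6² ⇒ 61 = 5² + 6².
  Combine using the Brahmagupta–Fibonacci identity (a² + b²)(c² + d²) = (ac − bd)² + (ad + bc)² = (ac + bd)² + (ad − bc)²:
  17 · 61 = 1037: from (1² + 4²)(5² + 6²), take (1·5 − 4·6, 1·6 + 4·5) = (5 − 24, 6 + 20) = (-19, 26); dropping signs (only squares matter) gives (19, 26); check 19² + 26² = 361 + 676 = 1037 ✓.
  Scale by k = 3: (3·19, 3·26) = (57, 78).
Step 4: Order so x ≤ y and verify: 57² + 78² = 3249 + 6084 = 9333 = n. ✓

n = 9333 = 57² + 78² (one valid representation with x ≤ y).


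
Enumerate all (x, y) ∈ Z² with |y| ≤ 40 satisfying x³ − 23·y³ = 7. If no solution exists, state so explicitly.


The equation is x³ - 23y³ = 7. For fixed y, x³ = 23·y³ + 7, so a solution requires the RHS to be a perfect cube.
Strategy: iterate y from -40 to 40, compute RHS = 23·y³ + 7, and check whether it is a (positive or negative) perfect cube.
Check small values of y:
  y = 0: RHS = 7 is not a perfect cube.
  y = 1: RHS = 30 is not a perfect cube.
  y = -1: RHS = -16 is not a perfect cube.
  y = 2: RHS = 191 is not a perfect cube.
  y = -2: RHS = -177 is not a perfect cube.
  y = 3: RHS = 628 is not a perfect cube.
  y = -3: RHS = -614 is not a perfect cube.
Continuing the search up to |y| = 40 finds no solutions either.
No (x, y) in the scanned range satisfies the equation.

No integer solutions with |y| ≤ 40.


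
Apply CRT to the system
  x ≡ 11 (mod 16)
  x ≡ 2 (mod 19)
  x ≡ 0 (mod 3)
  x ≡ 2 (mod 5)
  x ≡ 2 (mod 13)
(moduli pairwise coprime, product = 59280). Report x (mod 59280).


Product of moduli M = 16 · 19 · 3 · 5 · 13 = 59280.
Merge one congruence at a time:
  Start: x ≡ 11 (mod 16).
  Combine with x ≡ 2 (mod 19); new modulus lcm = 304.
    Write x = 11 + 16·t and substitute into x ≡ 2 (mod 19): 16·t ≡ 2 − 11 = -9 (mod 19).
    Reduce coefficients mod 19: 16·t ≡ 10 (mod 19).
    The inverse of 16 mod 19 is 6 (since 16·6 = 96 = 5·19 + 1), so t ≡ 6·10 = 60 ≡ 3 (mod 19).
    Then x = 11 + 16·3 = 59, valid modulo lcm(16, 19) = 304: x ≡ 59 (mod 304).
  Combine with x ≡ 0 (mod 3); new modulus lcm = 912.
    Write x = 59 + 304·t and substitute into x ≡ 0 (mod 3): 304·t ≡ 0 − 59 = -59 (mod 3).
    Reduce coefficients mod 3: 1·t ≡ 1 (mod 3).
    So t ≡ 1 (mod 3).
    Then x = 59 + 304·1 = 363, valid modulo lcm(304, 3) = 912: x ≡ 363 (mod 912).
  Combine with x ≡ 2 (mod 5); new modulus lcm = 4560.
    Write x = 363 + 912·t and substitute into x ≡ 2 (mod 5): 912·t ≡ 2 − 363 = -361 (mod 5).
    Reduce coefficients mod 5: 2·t ≡ 4 (mod 5).
    The inverse of 2 mod 5 is 3 (since 2·3 = 6 = 1·5 + 1), so t ≡ 3·4 = 12 ≡ 2 (mod 5).
    Then x = 363 + 912·2 = 2187, valid modulo lcm(912, 5) = 4560: x ≡ 2187 (mod 4560).
  Combine with x ≡ 2 (mod 13); new modulus lcm = 59280.
    Write x = 2187 + 4560·t and substitute into x ≡ 2 (mod 13): 4560·t ≡ 2 − 2187 = -2185 (mod 13).
    Reduce coefficients mod 13: 10·t ≡ 12 (mod 13).
    The inverse of 10 mod 13 is 4 (since 10·4 = 40 = 3·13 + 1), so t ≡ 4·12 = 48 ≡ 9 (mod 13).
    Then x = 2187 + 4560·9 = 43227, valid modulo lcm(4560, 13) = 59280: x ≡ 43227 (mod 59280).
Verify against each original: 43227 mod 16 = 11, 43227 mod 19 = 2, 43227 mod 3 = 0, 43227 mod 5 = 2, 43227 mod 13 = 2.

x ≡ 43227 (mod 59280).


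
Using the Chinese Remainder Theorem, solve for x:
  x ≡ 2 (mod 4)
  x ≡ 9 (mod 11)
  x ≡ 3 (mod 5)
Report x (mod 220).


Moduli 4, 11, 5 are pairwise coprime; by CRT there is a unique solution modulo M = 4 · 11 · 5 = 220.
Solve pairwise, accumulating the modulus:
  Start with x ≡ 2 (mod 4).
  Combine with x ≡ 9 (mod 11): since gcd(4, 11) = 1, we get a unique residue mod 44.
    Write x = 2 + 4·t and substitute into x ≡ 9 (mod 11): 4·t ≡ 9 − 2 = 7 (mod 11).
    The inverse of 4 mod 11 is 3 (since 4·3 = 12 = 1·11 + 1), so t ≡ 3·7 = 21 ≡ 10 (mod 11).
    Then x = 2 + 4·10 = 42, valid modulo lcm(4, 11) = 44: x ≡ 42 (mod 44).
  Combine with x ≡ 3 (mod 5): since gcd(44, 5) = 1, we get a unique residue mod 220.
    Write x = 42 + 44·t and substitute into x ≡ 3 (mod 5): 44·t ≡ 3 − 42 = -39 (mod 5).
    Reduce coefficients mod 5: 4·t ≡ 1 (mod 5).
    The inverse of 4 mod 5 is 4 (since 4·4 = 16 = 3·5 + 1), so t ≡ 4·1 = 4 ≡ 4 (mod 5).
    Then x = 42 + 44·4 = 218, valid modulo lcm(44, 5) = 220: x ≡ 218 (mod 220).
Verify: 218 mod 4 = 2 ✓, 218 mod 11 = 9 ✓, 218 mod 5 = 3 ✓.

x ≡ 218 (mod 220).


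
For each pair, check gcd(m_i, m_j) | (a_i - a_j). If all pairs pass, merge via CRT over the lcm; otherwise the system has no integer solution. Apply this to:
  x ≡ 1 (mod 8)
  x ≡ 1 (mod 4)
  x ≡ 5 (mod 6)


Moduli 8, 4, 6 are not pairwise coprime, so CRT works modulo lcm(m_i) when all pairwise compatibility conditions hold.
Pairwise compatibility: gcd(m_i, m_j) must divide a_i - a_j for every pair.
Merge one congruence at a time:
  Start: x ≡ 1 (mod 8).
  Combine with x ≡ 1 (mod 4): gcd(8, 4) = 4; 1 - 1 = 0, which IS divisible by 4, so compatible.
    Write x = 1 + 8·t and substitute into x ≡ 1 (mod 4): 8·t ≡ 1 − 1 = 0 (mod 4).
    Divide the congruence (and modulus) by g = 4: 2·t ≡ 0 (mod 1).
    Modulo 1 every t works; take t = 0.
    Then x = 1 + 8·0 = 1, valid modulo lcm(8, 4) = 8: x ≡ 1 (mod 8).
  Combine with x ≡ 5 (mod 6): gcd(8, 6) = 2; 5 - 1 = 4, which IS divisible by 2, so compatible.
    Write x = 1 + 8·t and substitute into x ≡ 5 (mod 6): 8·t ≡ 5 − 1 = 4 (mod 6).
    Divide the congruence (and modulus) by g = 2: 4·t ≡ 2 (mod 3).
    Reduce coefficients mod 3: 1·t ≡ 2 (mod 3).
    So t ≡ 2 (mod 3).
    Then x = 1 + 8·2 = 17, valid modulo lcm(8, 6) = 24: x ≡ 17 (mod 24).
Verify: 17 mod 8 = 1, 17 mod 4 = 1, 17 mod 6 = 5.

x ≡ 17 (mod 24).


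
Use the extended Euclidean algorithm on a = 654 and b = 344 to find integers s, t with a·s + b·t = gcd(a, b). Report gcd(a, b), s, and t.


Euclidean algorithm on (654, 344) — divide until remainder is 0:
  654 = 1 · 344 + 310
  344 = 1 · 310 + 34
  310 = 9 · 34 + 4
  34 = 8 · 4 + 2
  4 = 2 · 2 + 0
gcd(654, 344) = 2.
Track Bezout coefficients alongside the remainders: start with r₀ = 654 = a·1 + b·0 (s = 1, t = 0) and r₁ = 344 = a·0 + b·1 (s = 0, t = 1); each new remainder r_{k+1} = r_{k-1} − q_k·r_k inherits s_{k+1} = s_{k-1} − q_k·s_k, t_{k+1} = t_{k-1} − q_k·t_k, so r_k = a·s_k + b·t_k at every step:
  q = 1: r = 310, s = 1 − 1·0 = 1, t = 0 − 1·1 = -1  (check: 654·1 + 344·(-1) = 310)
  q = 1: r = 34, s = 0 − 1·1 = -1, t = 1 − 1·(-1) = 2  (check: 654·(-1) + 344·2 = 34)
  q = 9: r = 4, s = 1 − 9·(-1) = 10, t = -1 − 9·2 = -19  (check: 654·10 + 344·(-19) = 4)
  q = 8: r = 2, s = -1 − 8·10 = -81, t = 2 − 8·(-19) = 154  (check: 654·(-81) + 344·154 = 2)
The row with r = 2 (the gcd) gives the Bezout coefficients s = -81, t = 154.
Result: 654 · (-81) + 344 · (154) = 2.

gcd(654, 344) = 2; s = -81, t = 154 (check: 654·(-81) + 344·154 = 2).


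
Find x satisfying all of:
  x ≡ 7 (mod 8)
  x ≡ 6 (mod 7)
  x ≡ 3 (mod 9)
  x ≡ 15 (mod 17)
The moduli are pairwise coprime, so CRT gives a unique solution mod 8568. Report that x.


Product of moduli M = 8 · 7 · 9 · 17 = 8568.
Merge one congruence at a time:
  Start: x ≡ 7 (mod 8).
  Combine with x ≡ 6 (mod 7); new modulus lcm = 56.
    Write x = 7 + 8·t and substitute into x ≡ 6 (mod 7): 8·t ≡ 6 − 7 = -1 (mod 7).
    Reduce coefficients mod 7: 1·t ≡ 6 (mod 7).
    So t ≡ 6 (mod 7).
    Then x = 7 + 8·6 = 55, valid modulo lcm(8, 7) = 56: x ≡ 55 (mod 56).
  Combine with x ≡ 3 (mod 9); new modulus lcm = 504.
    Write x = 55 + 56·t and substitute into x ≡ 3 (mod 9): 56·t ≡ 3 − 55 = -52 (mod 9).
    Reduce coefficients mod 9: 2·t ≡ 2 (mod 9).
    The inverse of 2 mod 9 is 5 (since 2·5 = 10 = 1·9 + 1), so t ≡ 5·2 = 10 ≡ 1 (mod 9).
    Then x = 55 + 56·1 = 111, valid modulo lcm(56, 9) = 504: x ≡ 111 (mod 504).
  Combine with x ≡ 15 (mod 17); new modulus lcm = 8568.
    Write x = 111 + 504·t and substitute into x ≡ 15 (mod 17): 504·t ≡ 15 − 111 = -96 (mod 17).
    Reduce coefficients mod 17: 11·t ≡ 6 (mod 17).
    The inverse of 11 mod 17 is 14 (since 11·14 = 154 = 9·17 + 1), so t ≡ 14·6 = 84 ≡ 16 (mod 17).
    Then x = 111 + 504·16 = 8175, valid modulo lcm(504, 17) = 8568: x ≡ 8175 (mod 8568).
Verify against each original: 8175 mod 8 = 7, 8175 mod 7 = 6, 8175 mod 9 = 3, 8175 mod 17 = 15.

x ≡ 8175 (mod 8568).


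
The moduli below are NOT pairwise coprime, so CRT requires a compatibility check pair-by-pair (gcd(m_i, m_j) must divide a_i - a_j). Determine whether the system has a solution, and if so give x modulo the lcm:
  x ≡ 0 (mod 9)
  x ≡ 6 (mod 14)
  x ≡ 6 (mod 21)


Moduli 9, 14, 21 are not pairwise coprime, so CRT works modulo lcm(m_i) when all pairwise compatibility conditions hold.
Pairwise compatibility: gcd(m_i, m_j) must divide a_i - a_j for every pair.
Merge one congruence at a time:
  Start: x ≡ 0 (mod 9).
  Combine with x ≡ 6 (mod 14): gcd(9, 14) = 1; 6 - 0 = 6, which IS divisible by 1, so compatible.
    Write x = 0 + 9·t and substitute into x ≡ 6 (mod 14): 9·t ≡ 6 − 0 = 6 (mod 14).
    The inverse of 9 mod 14 is 11 (since 9·11 = 99 = 7·14 + 1), so t ≡ 11·6 = 66 ≡ 10 (mod 14).
    Then x = 0 + 9·10 = 90, valid modulo lcm(9, 14) = 126: x ≡ 90 (mod 126).
  Combine with x ≡ 6 (mod 21): gcd(126, 21) = 21; 6 - 90 = -84, which IS divisible by 21, so compatible.
    Write x = 90 + 126·t and substitute into x ≡ 6 (mod 21): 126·t ≡ 6 − 90 = -84 (mod 21).
    Divide the congruence (and modulus) by g = 21: 6·t ≡ -4 (mod 1).
    Modulo 1 every t works; take t = 0.
    Then x = 90 + 126·0 = 90, valid modulo lcm(126, 21) = 126: x ≡ 90 (mod 126).
Verify: 90 mod 9 = 0, 90 mod 14 = 6, 90 mod 21 = 6.

x ≡ 90 (mod 126).


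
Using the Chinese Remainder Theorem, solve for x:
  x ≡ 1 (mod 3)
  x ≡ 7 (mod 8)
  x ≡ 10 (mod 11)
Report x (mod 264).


Moduli 3, 8, 11 are pairwise coprime; by CRT there is a unique solution modulo M = 3 · 8 · 11 = 264.
Solve pairwise, accumulating the modulus:
  Start with x ≡ 1 (mod 3).
  Combine with x ≡ 7 (mod 8): since gcd(3, 8) = 1, we get a unique residue mod 24.
    Write x = 1 + 3·t and substitute into x ≡ 7 (mod 8): 3·t ≡ 7 − 1 = 6 (mod 8).
    The inverse of 3 mod 8 is 3 (since 3·3 = 9 = 1·8 + 1), so t ≡ 3·6 = 18 ≡ 2 (mod 8).
    Then x = 1 + 3·2 = 7, valid modulo lcm(3, 8) = 24: x ≡ 7 (mod 24).
  Combine with x ≡ 10 (mod 11): since gcd(24, 11) = 1, we get a unique residue mod 264.
    Write x = 7 + 24·t and substitute into x ≡ 10 (mod 11): 24·t ≡ 10 − 7 = 3 (mod 11).
    Reduce coefficients mod 11: 2·t ≡ 3 (mod 11).
    The inverse of 2 mod 11 is 6 (since 2·6 = 12 = 1·11 + 1), so t ≡ 6·3 = 18 ≡ 7 (mod 11).
    Then x = 7 + 24·7 = 175, valid modulo lcm(24, 11) = 264: x ≡ 175 (mod 264).
Verify: 175 mod 3 = 1 ✓, 175 mod 8 = 7 ✓, 175 mod 11 = 10 ✓.

x ≡ 175 (mod 264).


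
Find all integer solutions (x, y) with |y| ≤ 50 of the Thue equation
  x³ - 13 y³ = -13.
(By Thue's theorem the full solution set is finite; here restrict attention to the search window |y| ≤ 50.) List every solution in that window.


The equation is x³ - 13y³ = -13. For fixed y, x³ = 13·y³ − 13, so a solution requires the RHS to be a perfect cube.
Strategy: iterate y from -50 to 50, compute RHS = 13·y³ − 13, and check whether it is a (positive or negative) perfect cube.
Check small values of y:
  y = 0: RHS = -13 is not a perfect cube.
  y = 1: RHS = 0 = (0)³ ⇒ x = 0 works.
  y = -1: RHS = -26 is not a perfect cube.
  y = 2: RHS = 91 is not a perfect cube.
  y = -2: RHS = -117 is not a perfect cube.
  y = 3: RHS = 338 is not a perfect cube.
  y = -3: RHS = -364 is not a perfect cube.
Continuing the search up to |y| = 50 finds no further solutions beyond those listed.
Collected solutions: (0, 1).

Solutions (with |y| ≤ 50): (0, 1).


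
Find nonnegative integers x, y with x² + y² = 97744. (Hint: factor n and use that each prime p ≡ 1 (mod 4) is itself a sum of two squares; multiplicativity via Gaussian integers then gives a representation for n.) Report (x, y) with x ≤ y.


Step 1: Factor n = 97744 = 2^4 · 41 · 149.
Step 2: Check the mod-4 condition on each prime factor: 2 = 2 (special); 41 ≡ 1 (mod 4), exponent 1; 149 ≡ 1 (mod 4), exponent 1.
All primes ≡ 3 (mod 4) appear to even exponent (or don't appear), so by the two-squares theorem n IS expressible as a sum of two squares.
Step 3: Build a representation. Group n = k² · m with k = 4 and m = 41 · 149 = 6109 (a product of primes ≡ 1 (mod 4)); a representation of m scales to one of n via (k·x)² + (k·y)² = k²(x² + y²). Each prime p ≡ 1 (mod 4) is itself a sum of two squares; find a² by testing p − a² for a perfect square:
  41: 41 − 1² = 40, 41 − 2² = 37, 41 − 3² = 32, 41 − 4² = 25 = 5² ⇒ 41 = 4² + 5².
  149: 149 − 1² = 148, 149 − 2² = 145, 149 − 3² = 140, 149 − 4² = 133, 149 − 5² = 124, 149 − 6² = 113, 149 − 7² = 100 = 10² ⇒ 149 = 7² + 10².
  Combine using the Brahmagupta–Fibonacci identity (a² + b²)(c² + d²) = (ac − bd)² + (ad + bc)² = (ac + bd)² + (ad − bc)²:
  41 · 149 = 6109: from (4² + 5²)(7² + 10²), take (4·7 − 5·10, 4·10 + 5·7) = (28 − 50, 40 + 35) = (-22, 75); dropping signs (only squares matter) gives (22, 75); check 22² + 75² = 484 + 5625 = 6109 ✓.
  Scale by k = 4: (4·22, 4·75) = (88, 300).
Step 4: Order so x ≤ y and verify: 88² + 300² = 7744 + 90000 = 97744 = n. ✓

n = 97744 = 88² + 300² (one valid representation with x ≤ y).
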